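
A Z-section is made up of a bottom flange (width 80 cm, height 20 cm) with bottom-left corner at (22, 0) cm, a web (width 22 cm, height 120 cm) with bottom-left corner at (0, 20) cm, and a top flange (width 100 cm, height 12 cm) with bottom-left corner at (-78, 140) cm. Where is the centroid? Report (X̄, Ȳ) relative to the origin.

Part | A | x̄ᵢ | ȳᵢ | A·x̄ᵢ | A·ȳᵢ
bottom flange | 1600.00 | 62.00 | 10.00 | 99200.00 | 16000.00
web | 2640.00 | 11.00 | 80.00 | 29040.00 | 211200.00
top flange | 1200.00 | -28.00 | 146.00 | -33600.00 | 175200.00
Σ | 5440.00 |  |  | 94640.00 | 402400.00
X̄ = 94640.00 / 5440.00 = 17.40 cm
Ȳ = 402400.00 / 5440.00 = 73.97 cm

X̄ = 17.40 cm, Ȳ = 73.97 cm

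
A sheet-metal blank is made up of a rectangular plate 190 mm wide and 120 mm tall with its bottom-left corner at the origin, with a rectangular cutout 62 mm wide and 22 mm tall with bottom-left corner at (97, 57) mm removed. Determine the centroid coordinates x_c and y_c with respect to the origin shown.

plate: A = 190 × 120 = 22800.00, centroid at (95.00, 60.00).
hole: A = −(62 × 22) = -1364.00, centroid at (128.00, 68.00).
ΣA = 21436.00 mm², ΣAx_c = 1991408.00 mm³, ΣAy_c = 1275248.00 mm³.
x_c = 1991408.00/21436.00 = 92.90 mm; y_c = 1275248.00/21436.00 = 59.49 mm.

x_c = 92.90 mm, y_c = 59.49 mm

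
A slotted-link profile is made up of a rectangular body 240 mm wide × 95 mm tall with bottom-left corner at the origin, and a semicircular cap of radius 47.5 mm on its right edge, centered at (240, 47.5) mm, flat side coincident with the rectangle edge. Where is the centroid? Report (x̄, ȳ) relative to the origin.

rectangular body: A = 240 × 95 = 22800.00, centroid at (120.00, 47.50).
semicircular end: A = ½π·47.5² = 3544.11, centroid at (260.16, 47.50).
ΣA = 26344.11 mm²
ΣAx̄ = (22800.00)(120.00) + (3544.11)(260.16) = 3658034.13 mm³
ΣAȳ = (22800.00)(47.50) + (3544.11)(47.50) = 1251345.19 mm³
x̄ = 3658034.13 / 26344.11 = 138.86 mm
ȳ = 1251345.19 / 26344.11 = 47.50 mm

x̄ = 138.86 mm, ȳ = 47.50 mm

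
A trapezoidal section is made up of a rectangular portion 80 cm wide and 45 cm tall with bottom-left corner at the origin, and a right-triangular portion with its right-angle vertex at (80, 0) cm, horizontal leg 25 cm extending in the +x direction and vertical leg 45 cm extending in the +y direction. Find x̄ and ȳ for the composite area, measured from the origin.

rectangular portion: A = 80 × 45 = 3600.00, centroid at (40.00, 22.50).
triangular portion: A = ½·25·45 = 562.50, centroid at (88.33, 15.00).
ΣA = 4162.50 cm²
ΣAx̄ = (3600.00)(40.00) + (562.50)(88.33) = 193687.50 cm³
ΣAȳ = (3600.00)(22.50) + (562.50)(15.00) = 89437.50 cm³
x̄ = 193687.50 / 4162.50 = 46.53 cm
ȳ = 89437.50 / 4162.50 = 21.49 cm

x̄ = 46.53 cm, ȳ = 21.49 cm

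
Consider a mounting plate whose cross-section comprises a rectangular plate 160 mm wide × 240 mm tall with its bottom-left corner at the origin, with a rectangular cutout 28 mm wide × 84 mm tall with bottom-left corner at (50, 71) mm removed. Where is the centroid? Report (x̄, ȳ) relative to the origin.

plate: A = 160 × 240 = 38400.00, centroid at (80.00, 120.00).
hole: A = −(28 × 84) = -2352.00, centroid at (64.00, 113.00).
ΣA = 36048.00 mm², ΣAx̄ = 2921472.00 mm³, ΣAȳ = 4342224.00 mm³.
x̄ = 2921472.00/36048.00 = 81.04 mm; ȳ = 4342224.00/36048.00 = 120.46 mm.

x̄ = 81.04 mm, ȳ = 120.46 mm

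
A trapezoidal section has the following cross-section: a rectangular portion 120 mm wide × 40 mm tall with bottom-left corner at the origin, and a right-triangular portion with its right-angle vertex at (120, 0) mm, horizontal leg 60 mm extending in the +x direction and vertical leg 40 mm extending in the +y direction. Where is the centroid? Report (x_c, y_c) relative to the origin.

rectangular portion: A = 120 × 40 = 4800.00, centroid at (60.00, 20.00).
triangular portion: A = ½·60·40 = 1200.00, centroid at (140.00, 13.33).
ΣA = 6000.00 mm²
ΣAx_c = (4800.00)(60.00) + (1200.00)(140.00) = 456000.00 mm³
ΣAy_c = (4800.00)(20.00) + (1200.00)(13.33) = 112000.00 mm³
x_c = 456000.00 / 6000.00 = 76.00 mm
y_c = 112000.00 / 6000.00 = 18.67 mm

x_c = 76.00 mm, y_c = 18.67 mm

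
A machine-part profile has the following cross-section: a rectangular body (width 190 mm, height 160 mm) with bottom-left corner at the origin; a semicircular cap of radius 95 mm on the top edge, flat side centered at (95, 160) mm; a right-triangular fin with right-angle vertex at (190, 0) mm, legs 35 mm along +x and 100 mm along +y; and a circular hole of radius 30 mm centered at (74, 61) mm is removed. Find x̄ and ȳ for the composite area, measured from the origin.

rectangular body: A = 190 × 160 = 30400.00, centroid at (95.00, 80.00).
semicircular top: A = ½π·95² = 14176.44, centroid at (95.00, 200.32).
triangular fin: A = ½·35·100 = 1750.00, centroid at (201.67, 33.33).
hole: A = −π·30² = -2827.43, centroid at (74.00, 61.00).
ΣA = 43499.00 mm², ΣAx̄ = 4378448.10 mm³, ΣAȳ = 5157673.13 mm³.
x̄ = 4378448.10/43499.00 = 100.66 mm; ȳ = 5157673.13/43499.00 = 118.57 mm.

x̄ = 100.66 mm, ȳ = 118.57 mm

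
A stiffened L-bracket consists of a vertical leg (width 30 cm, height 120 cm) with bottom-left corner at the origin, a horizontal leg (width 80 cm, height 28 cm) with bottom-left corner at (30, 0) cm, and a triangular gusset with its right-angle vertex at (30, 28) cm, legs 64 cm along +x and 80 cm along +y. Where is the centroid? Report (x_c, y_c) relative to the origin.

vertical leg: A = 30 × 120 = 3600.00, centroid at (15.00, 60.00).
horizontal leg: A = 80 × 28 = 2240.00, centroid at (70.00, 14.00).
gusset: A = ½·64·80 = 2560.00, centroid at (51.33, 54.67).
ΣA = 8400.00 cm²
ΣAx_c = (3600.00)(15.00) + (2240.00)(70.00) + (2560.00)(51.33) = 342213.33 cm³
ΣAy_c = (3600.00)(60.00) + (2240.00)(14.00) + (2560.00)(54.67) = 387306.67 cm³
x_c = 342213.33 / 8400.00 = 40.74 cm
y_c = 387306.67 / 8400.00 = 46.11 cm

x_c = 40.74 cm, y_c = 46.11 cm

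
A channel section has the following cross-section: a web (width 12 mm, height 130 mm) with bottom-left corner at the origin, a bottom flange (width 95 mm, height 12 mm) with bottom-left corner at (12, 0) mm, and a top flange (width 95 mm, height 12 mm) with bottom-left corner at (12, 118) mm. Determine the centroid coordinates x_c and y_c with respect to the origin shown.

web: A = 12 × 130 = 1560.00, centroid at (6.00, 65.00).
bottom flange: A = 95 × 12 = 1140.00, centroid at (59.50, 6.00).
top flange: A = 95 × 12 = 1140.00, centroid at (59.50, 124.00).
ΣA = 3840.00 mm², ΣAx_c = 145020.00 mm³, ΣAy_c = 249600.00 mm³.
x_c = 145020.00/3840.00 = 37.77 mm; y_c = 249600.00/3840.00 = 65.00 mm.

x_c = 37.77 mm, y_c = 65.00 mm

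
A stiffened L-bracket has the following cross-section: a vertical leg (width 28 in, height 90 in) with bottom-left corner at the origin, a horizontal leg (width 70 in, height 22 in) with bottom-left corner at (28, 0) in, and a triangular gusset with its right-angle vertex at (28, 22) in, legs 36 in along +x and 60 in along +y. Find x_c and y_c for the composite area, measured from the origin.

vertical leg: A = 28 × 90 = 2520.00, centroid at (14.00, 45.00).
horizontal leg: A = 70 × 22 = 1540.00, centroid at (63.00, 11.00).
gusset: A = ½·36·60 = 1080.00, centroid at (40.00, 42.00).
ΣA = 5140.00 in²
ΣAx_c = (2520.00)(14.00) + (1540.00)(63.00) + (1080.00)(40.00) = 175500.00 in³
ΣAy_c = (2520.00)(45.00) + (1540.00)(11.00) + (1080.00)(42.00) = 175700.00 in³
x_c = 175500.00 / 5140.00 = 34.14 in
y_c = 175700.00 / 5140.00 = 34.18 in

x_c = 34.14 in, y_c = 34.18 in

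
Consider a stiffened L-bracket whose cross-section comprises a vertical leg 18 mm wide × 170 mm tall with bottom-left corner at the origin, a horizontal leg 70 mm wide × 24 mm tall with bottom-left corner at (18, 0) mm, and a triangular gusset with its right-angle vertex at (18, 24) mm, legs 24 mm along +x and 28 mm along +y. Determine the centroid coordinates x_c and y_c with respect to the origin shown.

x_c = 24.69 mm, y_c = 57.42 mm

vertical leg: A = 18 × 170 = 3060.00, centroid at (9.00, 85.00).
horizontal leg: A = 70 × 24 = 1680.00, centroid at (53.00, 12.00).
gusset: A = ½·24·28 = 336.00, centroid at (26.00, 33.33).
ΣA = 5076.00 mm², ΣAx_c = 125316.00 mm³, ΣAy_c = 291460.00 mm³.
x_c = 125316.00/5076.00 = 24.69 mm; y_c = 291460.00/5076.00 = 57.42 mm.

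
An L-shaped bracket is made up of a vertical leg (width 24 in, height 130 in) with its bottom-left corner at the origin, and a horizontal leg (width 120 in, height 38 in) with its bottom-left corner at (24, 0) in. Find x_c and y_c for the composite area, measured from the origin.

x_c = 54.75 in, y_c = 37.69 in

Part | A | x̄ᵢ | ȳᵢ | A·x̄ᵢ | A·ȳᵢ
vertical leg | 3120.00 | 12.00 | 65.00 | 37440.00 | 202800.00
horizontal leg | 4560.00 | 84.00 | 19.00 | 383040.00 | 86640.00
Σ | 7680.00 |  |  | 420480.00 | 289440.00
x_c = 420480.00 / 7680.00 = 54.75 in
y_c = 289440.00 / 7680.00 = 37.69 in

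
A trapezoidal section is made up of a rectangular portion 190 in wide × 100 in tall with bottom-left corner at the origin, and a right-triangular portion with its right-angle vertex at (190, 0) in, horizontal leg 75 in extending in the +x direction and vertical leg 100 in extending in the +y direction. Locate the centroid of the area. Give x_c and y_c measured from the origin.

x_c = 114.78 in, y_c = 47.25 in

rectangular portion: A = 190 × 100 = 19000.00, centroid at (95.00, 50.00).
triangular portion: A = ½·75·100 = 3750.00, centroid at (215.00, 33.33).
ΣA = 22750.00 in², ΣAx_c = 2611250.00 in³, ΣAy_c = 1075000.00 in³.
x_c = 2611250.00/22750.00 = 114.78 in; y_c = 1075000.00/22750.00 = 47.25 in.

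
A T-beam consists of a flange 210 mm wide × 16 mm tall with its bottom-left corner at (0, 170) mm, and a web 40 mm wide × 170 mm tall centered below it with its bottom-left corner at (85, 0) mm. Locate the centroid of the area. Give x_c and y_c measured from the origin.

web: A = 40 × 170 = 6800.00, centroid at (105.00, 85.00).
flange: A = 210 × 16 = 3360.00, centroid at (105.00, 178.00).
ΣA = 10160.00 mm², ΣAx_c = 1066800.00 mm³, ΣAy_c = 1176080.00 mm³.
x_c = 1066800.00/10160.00 = 105.00 mm; y_c = 1176080.00/10160.00 = 115.76 mm.

x_c = 105.00 mm, y_c = 115.76 mm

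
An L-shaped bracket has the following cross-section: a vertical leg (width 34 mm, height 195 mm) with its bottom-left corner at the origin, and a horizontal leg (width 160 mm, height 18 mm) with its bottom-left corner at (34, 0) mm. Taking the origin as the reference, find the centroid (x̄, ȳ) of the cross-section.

x̄ = 46.38 mm, ȳ = 70.70 mm

vertical leg: A = 34 × 195 = 6630.00, centroid at (17.00, 97.50).
horizontal leg: A = 160 × 18 = 2880.00, centroid at (114.00, 9.00).
ΣA = 9510.00 mm²
ΣAx̄ = (6630.00)(17.00) + (2880.00)(114.00) = 441030.00 mm³
ΣAȳ = (6630.00)(97.50) + (2880.00)(9.00) = 672345.00 mm³
x̄ = 441030.00 / 9510.00 = 46.38 mm
ȳ = 672345.00 / 9510.00 = 70.70 mm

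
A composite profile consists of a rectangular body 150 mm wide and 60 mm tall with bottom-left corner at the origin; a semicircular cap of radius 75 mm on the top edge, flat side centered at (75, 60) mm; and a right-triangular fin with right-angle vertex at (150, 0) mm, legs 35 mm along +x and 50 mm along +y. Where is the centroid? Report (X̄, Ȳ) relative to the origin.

Part | A | x̄ᵢ | ȳᵢ | A·x̄ᵢ | A·ȳᵢ
rectangular body | 9000.00 | 75.00 | 30.00 | 675000.00 | 270000.00
semicircular top | 8835.73 | 75.00 | 91.83 | 662679.70 | 811393.76
triangular fin | 875.00 | 161.67 | 16.67 | 141458.33 | 14583.33
Σ | 18710.73 |  |  | 1479138.03 | 1095977.09
X̄ = 1479138.03 / 18710.73 = 79.05 mm
Ȳ = 1095977.09 / 18710.73 = 58.57 mm

X̄ = 79.05 mm, Ȳ = 58.57 mm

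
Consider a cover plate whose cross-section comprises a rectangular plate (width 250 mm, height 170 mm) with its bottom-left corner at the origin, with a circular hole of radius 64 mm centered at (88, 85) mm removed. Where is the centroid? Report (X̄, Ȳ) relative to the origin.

plate: A = 250 × 170 = 42500.00, centroid at (125.00, 85.00).
hole: A = −π·64² = -12867.96, centroid at (88.00, 85.00).
ΣA = 29632.04 mm²
ΣAX̄ = (42500.00)(125.00) + (-12867.96)(88.00) = 4180119.21 mm³
ΣAȲ = (42500.00)(85.00) + (-12867.96)(85.00) = 2518723.10 mm³
X̄ = 4180119.21 / 29632.04 = 141.07 mm
Ȳ = 2518723.10 / 29632.04 = 85.00 mm

X̄ = 141.07 mm, Ȳ = 85.00 mm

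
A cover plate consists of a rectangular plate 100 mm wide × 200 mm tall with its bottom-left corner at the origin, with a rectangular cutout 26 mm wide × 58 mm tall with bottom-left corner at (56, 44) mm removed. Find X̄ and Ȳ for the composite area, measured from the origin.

X̄ = 48.45 mm, Ȳ = 102.20 mm

Part | A | x̄ᵢ | ȳᵢ | A·x̄ᵢ | A·ȳᵢ
plate | 20000.00 | 50.00 | 100.00 | 1000000.00 | 2000000.00
hole | -1508.00 | 69.00 | 73.00 | -104052.00 | -110084.00
Σ | 18492.00 |  |  | 895948.00 | 1889916.00
X̄ = 895948.00 / 18492.00 = 48.45 mm
Ȳ = 1889916.00 / 18492.00 = 102.20 mm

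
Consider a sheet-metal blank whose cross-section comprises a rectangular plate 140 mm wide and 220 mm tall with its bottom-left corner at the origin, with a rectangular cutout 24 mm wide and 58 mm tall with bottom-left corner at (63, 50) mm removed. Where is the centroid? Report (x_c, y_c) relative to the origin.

x_c = 69.76 mm, y_c = 111.47 mm

Part | A | x̄ᵢ | ȳᵢ | A·x̄ᵢ | A·ȳᵢ
plate | 30800.00 | 70.00 | 110.00 | 2156000.00 | 3388000.00
hole | -1392.00 | 75.00 | 79.00 | -104400.00 | -109968.00
Σ | 29408.00 |  |  | 2051600.00 | 3278032.00
x_c = 2051600.00 / 29408.00 = 69.76 mm
y_c = 3278032.00 / 29408.00 = 111.47 mm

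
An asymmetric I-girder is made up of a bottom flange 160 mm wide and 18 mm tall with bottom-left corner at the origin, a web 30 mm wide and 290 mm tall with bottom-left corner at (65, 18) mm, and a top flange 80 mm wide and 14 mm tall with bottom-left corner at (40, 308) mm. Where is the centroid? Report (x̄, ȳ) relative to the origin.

x̄ = 80.00 mm, ȳ = 141.48 mm

bottom flange: A = 160 × 18 = 2880.00, centroid at (80.00, 9.00).
web: A = 30 × 290 = 8700.00, centroid at (80.00, 163.00).
top flange: A = 80 × 14 = 1120.00, centroid at (80.00, 315.00).
ΣA = 12700.00 mm²
ΣAx̄ = (2880.00)(80.00) + (8700.00)(80.00) + (1120.00)(80.00) = 1016000.00 mm³
ΣAȳ = (2880.00)(9.00) + (8700.00)(163.00) + (1120.00)(315.00) = 1796820.00 mm³
x̄ = 1016000.00 / 12700.00 = 80.00 mm
ȳ = 1796820.00 / 12700.00 = 141.48 mm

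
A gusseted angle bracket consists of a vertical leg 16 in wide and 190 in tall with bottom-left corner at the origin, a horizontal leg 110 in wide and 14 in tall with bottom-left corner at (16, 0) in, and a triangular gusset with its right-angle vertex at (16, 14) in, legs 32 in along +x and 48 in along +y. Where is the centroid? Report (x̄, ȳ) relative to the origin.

vertical leg: A = 16 × 190 = 3040.00, centroid at (8.00, 95.00).
horizontal leg: A = 110 × 14 = 1540.00, centroid at (71.00, 7.00).
gusset: A = ½·32·48 = 768.00, centroid at (26.67, 30.00).
ΣA = 5348.00 in², ΣAx̄ = 154140.00 in³, ΣAȳ = 322620.00 in³.
x̄ = 154140.00/5348.00 = 28.82 in; ȳ = 322620.00/5348.00 = 60.33 in.

x̄ = 28.82 in, ȳ = 60.33 in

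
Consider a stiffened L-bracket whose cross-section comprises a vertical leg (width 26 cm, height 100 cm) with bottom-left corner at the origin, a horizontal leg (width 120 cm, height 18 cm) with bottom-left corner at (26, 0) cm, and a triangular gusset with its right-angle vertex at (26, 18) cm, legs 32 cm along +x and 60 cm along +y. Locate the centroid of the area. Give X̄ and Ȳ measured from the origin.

vertical leg: A = 26 × 100 = 2600.00, centroid at (13.00, 50.00).
horizontal leg: A = 120 × 18 = 2160.00, centroid at (86.00, 9.00).
gusset: A = ½·32·60 = 960.00, centroid at (36.67, 38.00).
ΣA = 5720.00 cm²
ΣAX̄ = (2600.00)(13.00) + (2160.00)(86.00) + (960.00)(36.67) = 254760.00 cm³
ΣAȲ = (2600.00)(50.00) + (2160.00)(9.00) + (960.00)(38.00) = 185920.00 cm³
X̄ = 254760.00 / 5720.00 = 44.54 cm
Ȳ = 185920.00 / 5720.00 = 32.50 cm

X̄ = 44.54 cm, Ȳ = 32.50 cm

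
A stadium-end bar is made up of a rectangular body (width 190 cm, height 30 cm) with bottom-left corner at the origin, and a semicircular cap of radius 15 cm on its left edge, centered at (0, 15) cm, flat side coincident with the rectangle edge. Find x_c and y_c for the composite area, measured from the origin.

x_c = 89.08 cm, y_c = 15.00 cm

Part | A | x̄ᵢ | ȳᵢ | A·x̄ᵢ | A·ȳᵢ
rectangular body | 5700.00 | 95.00 | 15.00 | 541500.00 | 85500.00
semicircular end | 353.43 | -6.37 | 15.00 | -2250.00 | 5301.44
Σ | 6053.43 |  |  | 539250.00 | 90801.44
x_c = 539250.00 / 6053.43 = 89.08 cm
y_c = 90801.44 / 6053.43 = 15.00 cm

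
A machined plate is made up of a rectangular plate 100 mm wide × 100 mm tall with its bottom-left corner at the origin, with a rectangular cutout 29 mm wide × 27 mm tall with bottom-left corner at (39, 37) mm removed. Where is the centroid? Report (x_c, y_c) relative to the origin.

plate: A = 100 × 100 = 10000.00, centroid at (50.00, 50.00).
hole: A = −(29 × 27) = -783.00, centroid at (53.50, 50.50).
ΣA = 9217.00 mm²
ΣAx_c = (10000.00)(50.00) + (-783.00)(53.50) = 458109.50 mm³
ΣAy_c = (10000.00)(50.00) + (-783.00)(50.50) = 460458.50 mm³
x_c = 458109.50 / 9217.00 = 49.70 mm
y_c = 460458.50 / 9217.00 = 49.96 mm

x_c = 49.70 mm, y_c = 49.96 mm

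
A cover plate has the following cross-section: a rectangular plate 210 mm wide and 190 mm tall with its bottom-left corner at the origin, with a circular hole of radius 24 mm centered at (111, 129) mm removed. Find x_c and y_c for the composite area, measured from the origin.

x_c = 104.71 mm, y_c = 93.38 mm

plate: A = 210 × 190 = 39900.00, centroid at (105.00, 95.00).
hole: A = −π·24² = -1809.56, centroid at (111.00, 129.00).
ΣA = 38090.44 mm², ΣAx_c = 3988639.13 mm³, ΣAy_c = 3557067.10 mm³.
x_c = 3988639.13/38090.44 = 104.71 mm; y_c = 3557067.10/38090.44 = 93.38 mm.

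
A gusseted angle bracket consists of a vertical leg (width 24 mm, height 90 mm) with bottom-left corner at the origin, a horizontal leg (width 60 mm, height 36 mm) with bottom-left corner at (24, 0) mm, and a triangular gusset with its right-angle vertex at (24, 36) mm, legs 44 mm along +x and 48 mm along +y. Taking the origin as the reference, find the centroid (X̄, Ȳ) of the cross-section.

X̄ = 34.11 mm, Ȳ = 35.53 mm

vertical leg: A = 24 × 90 = 2160.00, centroid at (12.00, 45.00).
horizontal leg: A = 60 × 36 = 2160.00, centroid at (54.00, 18.00).
gusset: A = ½·44·48 = 1056.00, centroid at (38.67, 52.00).
ΣA = 5376.00 mm²
ΣAX̄ = (2160.00)(12.00) + (2160.00)(54.00) + (1056.00)(38.67) = 183392.00 mm³
ΣAȲ = (2160.00)(45.00) + (2160.00)(18.00) + (1056.00)(52.00) = 190992.00 mm³
X̄ = 183392.00 / 5376.00 = 34.11 mm
Ȳ = 190992.00 / 5376.00 = 35.53 mm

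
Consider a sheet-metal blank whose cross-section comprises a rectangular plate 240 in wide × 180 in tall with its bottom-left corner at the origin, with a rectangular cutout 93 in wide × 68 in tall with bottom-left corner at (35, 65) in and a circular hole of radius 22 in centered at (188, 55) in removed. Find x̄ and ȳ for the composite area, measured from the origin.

x̄ = 123.96 in, ȳ = 89.90 in

Part | A | x̄ᵢ | ȳᵢ | A·x̄ᵢ | A·ȳᵢ
plate | 43200.00 | 120.00 | 90.00 | 5184000.00 | 3888000.00
hole 1 | -6324.00 | 81.50 | 99.00 | -515406.00 | -626076.00
hole 2 | -1520.53 | 188.00 | 55.00 | -285859.80 | -83629.20
Σ | 35355.47 |  |  | 4382734.20 | 3178294.80
x̄ = 4382734.20 / 35355.47 = 123.96 in
ȳ = 3178294.80 / 35355.47 = 89.90 in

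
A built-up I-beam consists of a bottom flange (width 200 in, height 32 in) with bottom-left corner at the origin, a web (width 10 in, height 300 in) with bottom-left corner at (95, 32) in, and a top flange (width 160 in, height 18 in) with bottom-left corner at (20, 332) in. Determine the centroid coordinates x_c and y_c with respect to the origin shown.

Part | A | x̄ᵢ | ȳᵢ | A·x̄ᵢ | A·ȳᵢ
bottom flange | 6400.00 | 100.00 | 16.00 | 640000.00 | 102400.00
web | 3000.00 | 100.00 | 182.00 | 300000.00 | 546000.00
top flange | 2880.00 | 100.00 | 341.00 | 288000.00 | 982080.00
Σ | 12280.00 |  |  | 1228000.00 | 1630480.00
x_c = 1228000.00 / 12280.00 = 100.00 in
y_c = 1630480.00 / 12280.00 = 132.78 in

x_c = 100.00 in, y_c = 132.78 in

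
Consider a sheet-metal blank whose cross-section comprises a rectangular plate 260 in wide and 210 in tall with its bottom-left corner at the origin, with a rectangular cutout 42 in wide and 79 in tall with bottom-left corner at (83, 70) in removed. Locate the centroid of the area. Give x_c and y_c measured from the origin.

plate: A = 260 × 210 = 54600.00, centroid at (130.00, 105.00).
hole: A = −(42 × 79) = -3318.00, centroid at (104.00, 109.50).
ΣA = 51282.00 in²
ΣAx_c = (54600.00)(130.00) + (-3318.00)(104.00) = 6752928.00 in³
ΣAy_c = (54600.00)(105.00) + (-3318.00)(109.50) = 5369679.00 in³
x_c = 6752928.00 / 51282.00 = 131.68 in
y_c = 5369679.00 / 51282.00 = 104.71 in

x_c = 131.68 in, y_c = 104.71 in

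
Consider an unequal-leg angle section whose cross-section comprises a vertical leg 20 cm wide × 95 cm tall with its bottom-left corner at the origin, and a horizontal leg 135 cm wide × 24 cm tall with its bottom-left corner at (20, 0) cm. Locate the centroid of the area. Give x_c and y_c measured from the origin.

x_c = 58.85 cm, y_c = 25.12 cm

vertical leg: A = 20 × 95 = 1900.00, centroid at (10.00, 47.50).
horizontal leg: A = 135 × 24 = 3240.00, centroid at (87.50, 12.00).
ΣA = 5140.00 cm²
ΣAx_c = (1900.00)(10.00) + (3240.00)(87.50) = 302500.00 cm³
ΣAy_c = (1900.00)(47.50) + (3240.00)(12.00) = 129130.00 cm³
x_c = 302500.00 / 5140.00 = 58.85 cm
y_c = 129130.00 / 5140.00 = 25.12 cm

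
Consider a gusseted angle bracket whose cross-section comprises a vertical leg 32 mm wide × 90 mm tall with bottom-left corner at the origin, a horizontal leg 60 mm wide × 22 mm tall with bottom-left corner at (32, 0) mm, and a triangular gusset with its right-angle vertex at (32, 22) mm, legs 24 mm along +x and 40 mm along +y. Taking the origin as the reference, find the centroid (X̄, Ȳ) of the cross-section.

X̄ = 31.44 mm, Ȳ = 34.42 mm

Part | A | x̄ᵢ | ȳᵢ | A·x̄ᵢ | A·ȳᵢ
vertical leg | 2880.00 | 16.00 | 45.00 | 46080.00 | 129600.00
horizontal leg | 1320.00 | 62.00 | 11.00 | 81840.00 | 14520.00
gusset | 480.00 | 40.00 | 35.33 | 19200.00 | 16960.00
Σ | 4680.00 |  |  | 147120.00 | 161080.00
X̄ = 147120.00 / 4680.00 = 31.44 mm
Ȳ = 161080.00 / 4680.00 = 34.42 mm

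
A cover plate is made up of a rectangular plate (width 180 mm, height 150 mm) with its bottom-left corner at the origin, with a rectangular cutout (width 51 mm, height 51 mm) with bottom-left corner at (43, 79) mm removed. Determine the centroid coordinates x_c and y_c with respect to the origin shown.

x_c = 92.29 mm, y_c = 71.86 mm

plate: A = 180 × 150 = 27000.00, centroid at (90.00, 75.00).
hole: A = −(51 × 51) = -2601.00, centroid at (68.50, 104.50).
ΣA = 24399.00 mm², ΣAx_c = 2251831.50 mm³, ΣAy_c = 1753195.50 mm³.
x_c = 2251831.50/24399.00 = 92.29 mm; y_c = 1753195.50/24399.00 = 71.86 mm.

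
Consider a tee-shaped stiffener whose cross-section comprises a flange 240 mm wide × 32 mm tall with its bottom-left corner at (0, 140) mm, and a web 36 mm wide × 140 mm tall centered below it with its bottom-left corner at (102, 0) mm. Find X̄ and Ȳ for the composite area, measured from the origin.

web: A = 36 × 140 = 5040.00, centroid at (120.00, 70.00).
flange: A = 240 × 32 = 7680.00, centroid at (120.00, 156.00).
ΣA = 12720.00 mm²
ΣAX̄ = (5040.00)(120.00) + (7680.00)(120.00) = 1526400.00 mm³
ΣAȲ = (5040.00)(70.00) + (7680.00)(156.00) = 1550880.00 mm³
X̄ = 1526400.00 / 12720.00 = 120.00 mm
Ȳ = 1550880.00 / 12720.00 = 121.92 mm

X̄ = 120.00 mm, Ȳ = 121.92 mm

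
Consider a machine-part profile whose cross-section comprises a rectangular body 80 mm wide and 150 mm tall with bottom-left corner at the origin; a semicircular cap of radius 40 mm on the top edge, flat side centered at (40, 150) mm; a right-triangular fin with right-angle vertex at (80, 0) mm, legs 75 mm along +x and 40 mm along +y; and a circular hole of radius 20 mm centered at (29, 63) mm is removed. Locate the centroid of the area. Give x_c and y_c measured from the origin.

Part | A | x̄ᵢ | ȳᵢ | A·x̄ᵢ | A·ȳᵢ
rectangular body | 12000.00 | 40.00 | 75.00 | 480000.00 | 900000.00
semicircular top | 2513.27 | 40.00 | 166.98 | 100530.96 | 419657.79
triangular fin | 1500.00 | 105.00 | 13.33 | 157500.00 | 20000.00
hole | -1256.64 | 29.00 | 63.00 | -36442.47 | -79168.13
Σ | 14756.64 |  |  | 701588.49 | 1260489.65
x_c = 701588.49 / 14756.64 = 47.54 mm
y_c = 1260489.65 / 14756.64 = 85.42 mm

x_c = 47.54 mm, y_c = 85.42 mm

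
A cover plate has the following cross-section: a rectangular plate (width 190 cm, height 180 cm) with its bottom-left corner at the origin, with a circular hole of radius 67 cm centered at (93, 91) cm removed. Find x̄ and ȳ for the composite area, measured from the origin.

Part | A | x̄ᵢ | ȳᵢ | A·x̄ᵢ | A·ȳᵢ
plate | 34200.00 | 95.00 | 90.00 | 3249000.00 | 3078000.00
hole | -14102.61 | 93.00 | 91.00 | -1311542.68 | -1283337.46
Σ | 20097.39 |  |  | 1937457.32 | 1794662.54
x̄ = 1937457.32 / 20097.39 = 96.40 cm
ȳ = 1794662.54 / 20097.39 = 89.30 cm

x̄ = 96.40 cm, ȳ = 89.30 cm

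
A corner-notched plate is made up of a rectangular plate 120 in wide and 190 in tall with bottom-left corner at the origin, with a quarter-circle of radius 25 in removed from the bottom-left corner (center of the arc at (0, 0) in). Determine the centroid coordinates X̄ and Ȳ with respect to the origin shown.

X̄ = 61.09 in, Ȳ = 96.86 in

Part | A | x̄ᵢ | ȳᵢ | A·x̄ᵢ | A·ȳᵢ
plate | 22800.00 | 60.00 | 95.00 | 1368000.00 | 2166000.00
removed quarter-circle | -490.87 | 10.61 | 10.61 | -5208.33 | -5208.33
Σ | 22309.13 |  |  | 1362791.67 | 2160791.67
X̄ = 1362791.67 / 22309.13 = 61.09 in
Ȳ = 2160791.67 / 22309.13 = 96.86 in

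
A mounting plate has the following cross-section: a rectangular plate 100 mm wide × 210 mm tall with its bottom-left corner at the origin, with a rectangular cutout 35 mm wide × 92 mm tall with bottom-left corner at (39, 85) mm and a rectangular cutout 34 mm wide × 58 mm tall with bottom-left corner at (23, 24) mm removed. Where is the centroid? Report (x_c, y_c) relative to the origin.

x_c = 49.92 mm, y_c = 106.19 mm

plate: A = 100 × 210 = 21000.00, centroid at (50.00, 105.00).
hole 1: A = −(35 × 92) = -3220.00, centroid at (56.50, 131.00).
hole 2: A = −(34 × 58) = -1972.00, centroid at (40.00, 53.00).
ΣA = 15808.00 mm², ΣAx_c = 789190.00 mm³, ΣAy_c = 1678664.00 mm³.
x_c = 789190.00/15808.00 = 49.92 mm; y_c = 1678664.00/15808.00 = 106.19 mm.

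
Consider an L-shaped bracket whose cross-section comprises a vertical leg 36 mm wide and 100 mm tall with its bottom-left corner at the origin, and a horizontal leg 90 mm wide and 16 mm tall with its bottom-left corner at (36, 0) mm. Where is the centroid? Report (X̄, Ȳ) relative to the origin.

vertical leg: A = 36 × 100 = 3600.00, centroid at (18.00, 50.00).
horizontal leg: A = 90 × 16 = 1440.00, centroid at (81.00, 8.00).
ΣA = 5040.00 mm², ΣAX̄ = 181440.00 mm³, ΣAȲ = 191520.00 mm³.
X̄ = 181440.00/5040.00 = 36.00 mm; Ȳ = 191520.00/5040.00 = 38.00 mm.

X̄ = 36.00 mm, Ȳ = 38.00 mm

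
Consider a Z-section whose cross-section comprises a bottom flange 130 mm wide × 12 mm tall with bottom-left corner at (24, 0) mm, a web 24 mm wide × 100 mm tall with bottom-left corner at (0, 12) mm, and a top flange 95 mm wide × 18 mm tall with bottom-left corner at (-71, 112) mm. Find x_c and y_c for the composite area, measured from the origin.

x_c = 22.48 mm, y_c = 64.39 mm

bottom flange: A = 130 × 12 = 1560.00, centroid at (89.00, 6.00).
web: A = 24 × 100 = 2400.00, centroid at (12.00, 62.00).
top flange: A = 95 × 18 = 1710.00, centroid at (-23.50, 121.00).
ΣA = 5670.00 mm², ΣAx_c = 127455.00 mm³, ΣAy_c = 365070.00 mm³.
x_c = 127455.00/5670.00 = 22.48 mm; y_c = 365070.00/5670.00 = 64.39 mm.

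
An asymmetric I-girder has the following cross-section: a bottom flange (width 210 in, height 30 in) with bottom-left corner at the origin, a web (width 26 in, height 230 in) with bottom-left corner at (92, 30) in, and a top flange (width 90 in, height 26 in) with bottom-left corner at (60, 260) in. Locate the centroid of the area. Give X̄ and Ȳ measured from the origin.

bottom flange: A = 210 × 30 = 6300.00, centroid at (105.00, 15.00).
web: A = 26 × 230 = 5980.00, centroid at (105.00, 145.00).
top flange: A = 90 × 26 = 2340.00, centroid at (105.00, 273.00).
ΣA = 14620.00 in²
ΣAX̄ = (6300.00)(105.00) + (5980.00)(105.00) + (2340.00)(105.00) = 1535100.00 in³
ΣAȲ = (6300.00)(15.00) + (5980.00)(145.00) + (2340.00)(273.00) = 1600420.00 in³
X̄ = 1535100.00 / 14620.00 = 105.00 in
Ȳ = 1600420.00 / 14620.00 = 109.47 in

X̄ = 105.00 in, Ȳ = 109.47 in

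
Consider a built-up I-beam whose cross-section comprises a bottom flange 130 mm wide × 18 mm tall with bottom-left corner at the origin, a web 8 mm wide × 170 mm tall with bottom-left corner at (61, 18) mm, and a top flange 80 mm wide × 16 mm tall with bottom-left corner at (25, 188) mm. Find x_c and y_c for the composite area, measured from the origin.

x_c = 65.00 mm, y_c = 82.73 mm

bottom flange: A = 130 × 18 = 2340.00, centroid at (65.00, 9.00).
web: A = 8 × 170 = 1360.00, centroid at (65.00, 103.00).
top flange: A = 80 × 16 = 1280.00, centroid at (65.00, 196.00).
ΣA = 4980.00 mm², ΣAx_c = 323700.00 mm³, ΣAy_c = 412020.00 mm³.
x_c = 323700.00/4980.00 = 65.00 mm; y_c = 412020.00/4980.00 = 82.73 mm.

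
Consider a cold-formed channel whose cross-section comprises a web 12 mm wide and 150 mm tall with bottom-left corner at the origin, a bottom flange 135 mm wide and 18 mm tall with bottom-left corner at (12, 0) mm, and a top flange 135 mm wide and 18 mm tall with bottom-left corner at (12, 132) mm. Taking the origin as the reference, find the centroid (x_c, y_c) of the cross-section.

Part | A | x̄ᵢ | ȳᵢ | A·x̄ᵢ | A·ȳᵢ
web | 1800.00 | 6.00 | 75.00 | 10800.00 | 135000.00
bottom flange | 2430.00 | 79.50 | 9.00 | 193185.00 | 21870.00
top flange | 2430.00 | 79.50 | 141.00 | 193185.00 | 342630.00
Σ | 6660.00 |  |  | 397170.00 | 499500.00
x_c = 397170.00 / 6660.00 = 59.64 mm
y_c = 499500.00 / 6660.00 = 75.00 mm

x_c = 59.64 mm, y_c = 75.00 mm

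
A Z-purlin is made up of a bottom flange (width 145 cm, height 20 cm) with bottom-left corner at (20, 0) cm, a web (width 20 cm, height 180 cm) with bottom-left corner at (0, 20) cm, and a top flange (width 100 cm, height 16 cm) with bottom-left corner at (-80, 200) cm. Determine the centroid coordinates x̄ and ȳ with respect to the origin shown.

bottom flange: A = 145 × 20 = 2900.00, centroid at (92.50, 10.00).
web: A = 20 × 180 = 3600.00, centroid at (10.00, 110.00).
top flange: A = 100 × 16 = 1600.00, centroid at (-30.00, 208.00).
ΣA = 8100.00 cm²
ΣAx̄ = (2900.00)(92.50) + (3600.00)(10.00) + (1600.00)(-30.00) = 256250.00 cm³
ΣAȳ = (2900.00)(10.00) + (3600.00)(110.00) + (1600.00)(208.00) = 757800.00 cm³
x̄ = 256250.00 / 8100.00 = 31.64 cm
ȳ = 757800.00 / 8100.00 = 93.56 cm

x̄ = 31.64 cm, ȳ = 93.56 cm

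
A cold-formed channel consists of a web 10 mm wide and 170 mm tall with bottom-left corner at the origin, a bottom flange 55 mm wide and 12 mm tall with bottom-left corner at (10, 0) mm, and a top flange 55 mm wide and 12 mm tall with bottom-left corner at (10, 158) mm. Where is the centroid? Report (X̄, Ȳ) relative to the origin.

web: A = 10 × 170 = 1700.00, centroid at (5.00, 85.00).
bottom flange: A = 55 × 12 = 660.00, centroid at (37.50, 6.00).
top flange: A = 55 × 12 = 660.00, centroid at (37.50, 164.00).
ΣA = 3020.00 mm², ΣAX̄ = 58000.00 mm³, ΣAȲ = 256700.00 mm³.
X̄ = 58000.00/3020.00 = 19.21 mm; Ȳ = 256700.00/3020.00 = 85.00 mm.

X̄ = 19.21 mm, Ȳ = 85.00 mm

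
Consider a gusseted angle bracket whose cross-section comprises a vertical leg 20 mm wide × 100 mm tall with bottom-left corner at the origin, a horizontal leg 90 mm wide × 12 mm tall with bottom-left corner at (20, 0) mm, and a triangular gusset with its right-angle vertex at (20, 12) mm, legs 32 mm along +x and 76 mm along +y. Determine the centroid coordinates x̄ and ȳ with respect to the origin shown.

x̄ = 29.68 mm, ȳ = 35.35 mm

vertical leg: A = 20 × 100 = 2000.00, centroid at (10.00, 50.00).
horizontal leg: A = 90 × 12 = 1080.00, centroid at (65.00, 6.00).
gusset: A = ½·32·76 = 1216.00, centroid at (30.67, 37.33).
ΣA = 4296.00 mm²
ΣAx̄ = (2000.00)(10.00) + (1080.00)(65.00) + (1216.00)(30.67) = 127490.67 mm³
ΣAȳ = (2000.00)(50.00) + (1080.00)(6.00) + (1216.00)(37.33) = 151877.33 mm³
x̄ = 127490.67 / 4296.00 = 29.68 mm
ȳ = 151877.33 / 4296.00 = 35.35 mm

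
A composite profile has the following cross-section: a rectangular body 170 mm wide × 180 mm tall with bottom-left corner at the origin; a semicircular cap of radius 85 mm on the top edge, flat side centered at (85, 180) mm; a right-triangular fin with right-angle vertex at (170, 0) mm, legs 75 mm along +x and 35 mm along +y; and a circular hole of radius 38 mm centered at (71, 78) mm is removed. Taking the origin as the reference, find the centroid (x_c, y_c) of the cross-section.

rectangular body: A = 170 × 180 = 30600.00, centroid at (85.00, 90.00).
semicircular top: A = ½π·85² = 11349.00, centroid at (85.00, 216.08).
triangular fin: A = ½·75·35 = 1312.50, centroid at (195.00, 11.67).
hole: A = −π·38² = -4536.46, centroid at (71.00, 78.00).
ΣA = 38725.04 mm², ΣAx_c = 3499514.15 mm³, ΣAy_c = 4867705.93 mm³.
x_c = 3499514.15/38725.04 = 90.37 mm; y_c = 4867705.93/38725.04 = 125.70 mm.

x_c = 90.37 mm, y_c = 125.70 mm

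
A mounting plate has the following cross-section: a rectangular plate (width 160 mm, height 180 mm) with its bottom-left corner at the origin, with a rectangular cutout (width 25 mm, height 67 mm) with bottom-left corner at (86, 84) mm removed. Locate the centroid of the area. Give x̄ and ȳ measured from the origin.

x̄ = 78.86 mm, ȳ = 88.30 mm

plate: A = 160 × 180 = 28800.00, centroid at (80.00, 90.00).
hole: A = −(25 × 67) = -1675.00, centroid at (98.50, 117.50).
ΣA = 27125.00 mm²
ΣAx̄ = (28800.00)(80.00) + (-1675.00)(98.50) = 2139012.50 mm³
ΣAȳ = (28800.00)(90.00) + (-1675.00)(117.50) = 2395187.50 mm³
x̄ = 2139012.50 / 27125.00 = 78.86 mm
ȳ = 2395187.50 / 27125.00 = 88.30 mm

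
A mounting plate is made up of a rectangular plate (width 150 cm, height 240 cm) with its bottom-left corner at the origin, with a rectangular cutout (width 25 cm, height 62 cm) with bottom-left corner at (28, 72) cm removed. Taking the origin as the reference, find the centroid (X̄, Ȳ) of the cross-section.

plate: A = 150 × 240 = 36000.00, centroid at (75.00, 120.00).
hole: A = −(25 × 62) = -1550.00, centroid at (40.50, 103.00).
ΣA = 34450.00 cm²
ΣAX̄ = (36000.00)(75.00) + (-1550.00)(40.50) = 2637225.00 cm³
ΣAȲ = (36000.00)(120.00) + (-1550.00)(103.00) = 4160350.00 cm³
X̄ = 2637225.00 / 34450.00 = 76.55 cm
Ȳ = 4160350.00 / 34450.00 = 120.76 cm

X̄ = 76.55 cm, Ȳ = 120.76 cm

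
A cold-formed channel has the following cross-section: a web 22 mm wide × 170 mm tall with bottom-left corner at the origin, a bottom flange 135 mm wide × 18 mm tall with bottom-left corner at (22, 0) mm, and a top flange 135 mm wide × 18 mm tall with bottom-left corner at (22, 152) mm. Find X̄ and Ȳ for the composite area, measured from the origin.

X̄ = 55.36 mm, Ȳ = 85.00 mm

Part | A | x̄ᵢ | ȳᵢ | A·x̄ᵢ | A·ȳᵢ
web | 3740.00 | 11.00 | 85.00 | 41140.00 | 317900.00
bottom flange | 2430.00 | 89.50 | 9.00 | 217485.00 | 21870.00
top flange | 2430.00 | 89.50 | 161.00 | 217485.00 | 391230.00
Σ | 8600.00 |  |  | 476110.00 | 731000.00
X̄ = 476110.00 / 8600.00 = 55.36 mm
Ȳ = 731000.00 / 8600.00 = 85.00 mm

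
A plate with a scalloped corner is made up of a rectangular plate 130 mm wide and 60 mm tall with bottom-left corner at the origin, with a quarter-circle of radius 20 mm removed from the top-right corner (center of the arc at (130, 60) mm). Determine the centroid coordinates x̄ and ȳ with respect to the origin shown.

plate: A = 130 × 60 = 7800.00, centroid at (65.00, 30.00).
removed quarter-circle: A = −¼π·20² = -314.16, centroid at (121.51, 51.51).
ΣA = 7485.84 mm²
ΣAx̄ = (7800.00)(65.00) + (-314.16)(121.51) = 468825.96 mm³
ΣAȳ = (7800.00)(30.00) + (-314.16)(51.51) = 217817.11 mm³
x̄ = 468825.96 / 7485.84 = 62.63 mm
ȳ = 217817.11 / 7485.84 = 29.10 mm

x̄ = 62.63 mm, ȳ = 29.10 mm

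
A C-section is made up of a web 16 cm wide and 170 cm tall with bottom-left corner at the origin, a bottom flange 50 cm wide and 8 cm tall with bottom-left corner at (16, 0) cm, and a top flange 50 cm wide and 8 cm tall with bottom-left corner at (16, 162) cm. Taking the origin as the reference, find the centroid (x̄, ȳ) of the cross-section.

web: A = 16 × 170 = 2720.00, centroid at (8.00, 85.00).
bottom flange: A = 50 × 8 = 400.00, centroid at (41.00, 4.00).
top flange: A = 50 × 8 = 400.00, centroid at (41.00, 166.00).
ΣA = 3520.00 cm²
ΣAx̄ = (2720.00)(8.00) + (400.00)(41.00) + (400.00)(41.00) = 54560.00 cm³
ΣAȳ = (2720.00)(85.00) + (400.00)(4.00) + (400.00)(166.00) = 299200.00 cm³
x̄ = 54560.00 / 3520.00 = 15.50 cm
ȳ = 299200.00 / 3520.00 = 85.00 cm

x̄ = 15.50 cm, ȳ = 85.00 cm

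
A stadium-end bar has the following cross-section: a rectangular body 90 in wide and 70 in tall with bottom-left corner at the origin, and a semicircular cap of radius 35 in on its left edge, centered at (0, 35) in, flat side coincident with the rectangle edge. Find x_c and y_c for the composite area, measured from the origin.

rectangular body: A = 90 × 70 = 6300.00, centroid at (45.00, 35.00).
semicircular end: A = ½π·35² = 1924.23, centroid at (-14.85, 35.00).
ΣA = 8224.23 in²
ΣAx_c = (6300.00)(45.00) + (1924.23)(-14.85) = 254916.67 in³
ΣAy_c = (6300.00)(35.00) + (1924.23)(35.00) = 287847.89 in³
x_c = 254916.67 / 8224.23 = 31.00 in
y_c = 287847.89 / 8224.23 = 35.00 in

x_c = 31.00 in, y_c = 35.00 in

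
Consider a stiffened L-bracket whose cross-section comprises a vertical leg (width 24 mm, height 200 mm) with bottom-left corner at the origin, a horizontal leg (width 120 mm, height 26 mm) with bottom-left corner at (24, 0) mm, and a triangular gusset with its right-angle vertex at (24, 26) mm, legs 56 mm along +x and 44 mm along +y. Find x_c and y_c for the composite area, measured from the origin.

x_c = 40.67 mm, y_c = 62.35 mm

vertical leg: A = 24 × 200 = 4800.00, centroid at (12.00, 100.00).
horizontal leg: A = 120 × 26 = 3120.00, centroid at (84.00, 13.00).
gusset: A = ½·56·44 = 1232.00, centroid at (42.67, 40.67).
ΣA = 9152.00 mm², ΣAx_c = 372245.33 mm³, ΣAy_c = 570661.33 mm³.
x_c = 372245.33/9152.00 = 40.67 mm; y_c = 570661.33/9152.00 = 62.35 mm.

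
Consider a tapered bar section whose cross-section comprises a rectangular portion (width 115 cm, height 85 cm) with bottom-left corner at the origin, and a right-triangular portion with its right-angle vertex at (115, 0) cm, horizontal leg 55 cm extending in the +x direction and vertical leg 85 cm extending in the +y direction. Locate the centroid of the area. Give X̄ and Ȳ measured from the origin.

X̄ = 72.13 cm, Ȳ = 39.77 cm

rectangular portion: A = 115 × 85 = 9775.00, centroid at (57.50, 42.50).
triangular portion: A = ½·55·85 = 2337.50, centroid at (133.33, 28.33).
ΣA = 12112.50 cm²
ΣAX̄ = (9775.00)(57.50) + (2337.50)(133.33) = 873729.17 cm³
ΣAȲ = (9775.00)(42.50) + (2337.50)(28.33) = 481666.67 cm³
X̄ = 873729.17 / 12112.50 = 72.13 cm
Ȳ = 481666.67 / 12112.50 = 39.77 cm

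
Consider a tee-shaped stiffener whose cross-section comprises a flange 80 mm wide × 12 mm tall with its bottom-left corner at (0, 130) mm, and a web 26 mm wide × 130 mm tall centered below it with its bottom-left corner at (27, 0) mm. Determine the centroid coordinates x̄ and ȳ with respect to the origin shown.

Part | A | x̄ᵢ | ȳᵢ | A·x̄ᵢ | A·ȳᵢ
web | 3380.00 | 40.00 | 65.00 | 135200.00 | 219700.00
flange | 960.00 | 40.00 | 136.00 | 38400.00 | 130560.00
Σ | 4340.00 |  |  | 173600.00 | 350260.00
x̄ = 173600.00 / 4340.00 = 40.00 mm
ȳ = 350260.00 / 4340.00 = 80.71 mm

x̄ = 40.00 mm, ȳ = 80.71 mm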